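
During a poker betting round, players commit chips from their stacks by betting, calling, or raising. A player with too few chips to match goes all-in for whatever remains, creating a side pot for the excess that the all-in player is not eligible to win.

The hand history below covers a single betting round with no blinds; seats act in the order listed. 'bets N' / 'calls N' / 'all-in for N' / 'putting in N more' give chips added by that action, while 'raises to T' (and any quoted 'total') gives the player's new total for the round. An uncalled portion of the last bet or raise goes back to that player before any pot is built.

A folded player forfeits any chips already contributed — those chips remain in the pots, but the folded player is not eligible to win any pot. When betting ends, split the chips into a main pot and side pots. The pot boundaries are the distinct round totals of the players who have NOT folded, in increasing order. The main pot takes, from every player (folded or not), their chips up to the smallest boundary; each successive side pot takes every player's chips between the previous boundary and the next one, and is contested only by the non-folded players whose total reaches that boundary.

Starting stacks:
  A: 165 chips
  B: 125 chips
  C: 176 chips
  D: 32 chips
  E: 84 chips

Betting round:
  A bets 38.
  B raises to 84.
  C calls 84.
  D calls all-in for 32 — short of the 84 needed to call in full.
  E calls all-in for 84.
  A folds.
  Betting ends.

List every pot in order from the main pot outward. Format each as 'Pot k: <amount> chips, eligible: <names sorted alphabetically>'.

Pot 1: 160 chips, eligible: B, C, D, E
Pot 2: 162 chips, eligible: B, C, E

Derivation:
Contributions: A=38, B=84, C=84, D=32, E=84
Folded: A
Pot levels (distinct totals of non-folded players): 32, 84
Layer 1-32: 32 each from A, B, C, D, E = 32*5 = 160 chips; eligible B, C, D, E
Layer 33-84: A 6 + B 52 + C 52 + E 52 = 162 chips; eligible B, C, E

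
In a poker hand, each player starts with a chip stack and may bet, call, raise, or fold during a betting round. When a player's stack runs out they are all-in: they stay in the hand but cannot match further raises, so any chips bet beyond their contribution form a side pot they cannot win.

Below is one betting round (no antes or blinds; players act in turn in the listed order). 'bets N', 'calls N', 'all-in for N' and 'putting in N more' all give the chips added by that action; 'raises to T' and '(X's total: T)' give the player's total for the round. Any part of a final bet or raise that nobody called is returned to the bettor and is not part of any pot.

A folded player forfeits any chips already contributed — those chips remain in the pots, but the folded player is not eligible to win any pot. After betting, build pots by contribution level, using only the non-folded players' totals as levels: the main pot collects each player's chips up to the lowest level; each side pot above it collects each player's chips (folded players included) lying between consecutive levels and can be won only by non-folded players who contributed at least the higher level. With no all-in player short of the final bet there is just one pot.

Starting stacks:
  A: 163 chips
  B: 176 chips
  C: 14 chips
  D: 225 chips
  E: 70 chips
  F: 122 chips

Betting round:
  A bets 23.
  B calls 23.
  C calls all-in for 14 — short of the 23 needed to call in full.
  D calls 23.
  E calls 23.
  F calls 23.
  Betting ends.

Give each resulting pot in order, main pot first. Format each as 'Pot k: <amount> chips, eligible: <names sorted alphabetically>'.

Pot 1: 84 chips, eligible: A, B, C, D, E, F
Pot 2: 45 chips, eligible: A, B, D, E, F

Derivation:
Contributions: A=23, B=23, C=14, D=23, E=23, F=23
Pot levels (distinct totals of non-folded players): 14, 23
Layer 1-14: 14 each from A, B, C, D, E, F = 14*6 = 84 chips; eligible A, B, C, D, E, F
Layer 15-23: 9 each from A, B, D, E, F = 9*5 = 45 chips; eligible A, B, D, E, F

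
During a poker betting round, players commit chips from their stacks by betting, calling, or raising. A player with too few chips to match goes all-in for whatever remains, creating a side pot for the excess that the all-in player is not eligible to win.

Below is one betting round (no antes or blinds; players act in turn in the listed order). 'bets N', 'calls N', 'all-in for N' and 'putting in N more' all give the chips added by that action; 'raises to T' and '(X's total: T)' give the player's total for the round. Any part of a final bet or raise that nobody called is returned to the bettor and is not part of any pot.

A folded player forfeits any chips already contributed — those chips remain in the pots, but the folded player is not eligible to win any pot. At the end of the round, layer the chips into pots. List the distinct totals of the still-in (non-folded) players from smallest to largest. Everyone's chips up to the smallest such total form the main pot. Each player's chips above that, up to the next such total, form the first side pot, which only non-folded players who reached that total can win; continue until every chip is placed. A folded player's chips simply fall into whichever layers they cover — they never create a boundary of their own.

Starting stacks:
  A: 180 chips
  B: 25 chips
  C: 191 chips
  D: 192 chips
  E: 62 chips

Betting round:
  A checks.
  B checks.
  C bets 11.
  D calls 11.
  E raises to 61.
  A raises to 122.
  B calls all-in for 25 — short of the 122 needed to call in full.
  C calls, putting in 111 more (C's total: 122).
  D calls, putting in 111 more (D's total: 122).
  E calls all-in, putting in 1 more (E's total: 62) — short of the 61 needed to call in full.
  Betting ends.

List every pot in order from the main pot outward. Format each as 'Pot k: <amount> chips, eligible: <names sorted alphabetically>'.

Contributions: A=122, B=25, C=122, D=122, E=62
Pot levels (distinct totals of non-folded players): 25, 62, 122
Layer 1-25: 25 each from A, B, C, D, E = 25*5 = 125 chips; eligible A, B, C, D, E
Layer 26-62: 37 each from A, C, D, E = 37*4 = 148 chips; eligible A, C, D, E
Layer 63-122: 60 each from A, C, D = 60*3 = 180 chips; eligible A, C, D

Pot 1: 125 chips, eligible: A, B, C, D, E
Pot 2: 148 chips, eligible: A, C, D, E
Pot 3: 180 chips, eligible: A, C, D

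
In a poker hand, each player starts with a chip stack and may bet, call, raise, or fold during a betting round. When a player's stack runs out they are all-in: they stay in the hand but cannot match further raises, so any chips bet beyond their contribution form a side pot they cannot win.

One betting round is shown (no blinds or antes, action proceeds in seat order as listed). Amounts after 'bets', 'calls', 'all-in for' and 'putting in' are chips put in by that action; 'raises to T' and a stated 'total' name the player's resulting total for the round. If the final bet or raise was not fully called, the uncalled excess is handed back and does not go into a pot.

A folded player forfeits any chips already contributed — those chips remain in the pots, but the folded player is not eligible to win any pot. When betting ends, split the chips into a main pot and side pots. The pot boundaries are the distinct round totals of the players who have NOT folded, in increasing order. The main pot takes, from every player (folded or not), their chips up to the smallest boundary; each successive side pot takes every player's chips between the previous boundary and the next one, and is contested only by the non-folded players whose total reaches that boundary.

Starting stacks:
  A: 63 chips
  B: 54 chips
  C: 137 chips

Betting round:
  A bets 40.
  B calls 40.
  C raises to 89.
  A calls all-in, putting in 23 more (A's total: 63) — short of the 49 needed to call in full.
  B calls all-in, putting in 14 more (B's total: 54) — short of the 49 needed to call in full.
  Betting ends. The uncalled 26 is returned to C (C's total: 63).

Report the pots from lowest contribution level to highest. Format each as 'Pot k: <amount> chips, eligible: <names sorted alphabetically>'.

Pot 1: 162 chips, eligible: A, B, C
Pot 2: 18 chips, eligible: A, C

Derivation:
Contributions (after 26 returned to C): A=63, B=54, C=63
Pot levels (distinct totals of non-folded players): 54, 63
Layer 1-54: 54 each from A, B, C = 54*3 = 162 chips; eligible A, B, C
Layer 55-63: 9 each from A, C = 9*2 = 18 chips; eligible A, C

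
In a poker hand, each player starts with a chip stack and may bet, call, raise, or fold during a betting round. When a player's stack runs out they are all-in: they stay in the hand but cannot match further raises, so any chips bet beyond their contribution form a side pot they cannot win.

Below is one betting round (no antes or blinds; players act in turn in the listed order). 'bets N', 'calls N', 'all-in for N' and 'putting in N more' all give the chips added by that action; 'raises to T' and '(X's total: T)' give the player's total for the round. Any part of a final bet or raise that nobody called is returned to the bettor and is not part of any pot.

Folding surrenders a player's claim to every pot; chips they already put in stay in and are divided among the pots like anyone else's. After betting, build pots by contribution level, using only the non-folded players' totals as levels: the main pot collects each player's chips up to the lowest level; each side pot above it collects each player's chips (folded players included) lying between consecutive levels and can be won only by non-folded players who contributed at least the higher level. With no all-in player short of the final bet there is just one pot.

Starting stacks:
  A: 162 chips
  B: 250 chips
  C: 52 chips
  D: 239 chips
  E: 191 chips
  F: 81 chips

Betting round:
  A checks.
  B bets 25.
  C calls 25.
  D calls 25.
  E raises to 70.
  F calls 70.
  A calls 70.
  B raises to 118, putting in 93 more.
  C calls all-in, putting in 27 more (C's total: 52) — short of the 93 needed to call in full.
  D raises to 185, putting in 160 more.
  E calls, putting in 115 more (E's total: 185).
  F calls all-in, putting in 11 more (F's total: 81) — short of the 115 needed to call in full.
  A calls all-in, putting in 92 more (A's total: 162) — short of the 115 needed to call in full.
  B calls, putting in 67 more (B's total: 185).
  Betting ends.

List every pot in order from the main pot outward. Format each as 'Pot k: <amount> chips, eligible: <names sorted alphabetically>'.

Pot 1: 312 chips, eligible: A, B, C, D, E, F
Pot 2: 145 chips, eligible: A, B, D, E, F
Pot 3: 324 chips, eligible: A, B, D, E
Pot 4: 69 chips, eligible: B, D, E

Derivation:
Contributions: A=162, B=185, C=52, D=185, E=185, F=81
Pot levels (distinct totals of non-folded players): 52, 81, 162, 185
Layer 1-52: 52 each from A, B, C, D, E, F = 52*6 = 312 chips; eligible A, B, C, D, E, F
Layer 53-81: 29 each from A, B, D, E, F = 29*5 = 145 chips; eligible A, B, D, E, F
Layer 82-162: 81 each from A, B, D, E = 81*4 = 324 chips; eligible A, B, D, E
Layer 163-185: 23 each from B, D, E = 23*3 = 69 chips; eligible B, D, E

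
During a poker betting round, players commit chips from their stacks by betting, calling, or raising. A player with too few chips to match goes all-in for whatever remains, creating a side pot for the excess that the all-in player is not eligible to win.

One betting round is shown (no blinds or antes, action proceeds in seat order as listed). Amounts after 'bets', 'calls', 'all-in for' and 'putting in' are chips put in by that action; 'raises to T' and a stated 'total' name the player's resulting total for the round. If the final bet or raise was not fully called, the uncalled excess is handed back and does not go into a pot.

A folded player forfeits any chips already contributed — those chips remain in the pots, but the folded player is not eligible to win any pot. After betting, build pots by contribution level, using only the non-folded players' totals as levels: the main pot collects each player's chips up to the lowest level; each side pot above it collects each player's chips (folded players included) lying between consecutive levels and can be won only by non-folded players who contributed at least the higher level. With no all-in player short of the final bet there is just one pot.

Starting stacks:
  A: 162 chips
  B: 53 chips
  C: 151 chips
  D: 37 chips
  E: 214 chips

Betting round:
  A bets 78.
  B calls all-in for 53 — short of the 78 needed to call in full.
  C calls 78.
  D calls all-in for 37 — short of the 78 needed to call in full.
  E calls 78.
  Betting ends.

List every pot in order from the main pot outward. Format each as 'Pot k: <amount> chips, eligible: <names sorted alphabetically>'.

Contributions: A=78, B=53, C=78, D=37, E=78
Pot levels (distinct totals of non-folded players): 37, 53, 78
Layer 1-37: 37 each from A, B, C, D, E = 37*5 = 185 chips; eligible A, B, C, D, E
Layer 38-53: 16 each from A, B, C, E = 16*4 = 64 chips; eligible A, B, C, E
Layer 54-78: 25 each from A, C, E = 25*3 = 75 chips; eligible A, C, E

Pot 1: 185 chips, eligible: A, B, C, D, E
Pot 2: 64 chips, eligible: A, B, C, E
Pot 3: 75 chips, eligible: A, C, E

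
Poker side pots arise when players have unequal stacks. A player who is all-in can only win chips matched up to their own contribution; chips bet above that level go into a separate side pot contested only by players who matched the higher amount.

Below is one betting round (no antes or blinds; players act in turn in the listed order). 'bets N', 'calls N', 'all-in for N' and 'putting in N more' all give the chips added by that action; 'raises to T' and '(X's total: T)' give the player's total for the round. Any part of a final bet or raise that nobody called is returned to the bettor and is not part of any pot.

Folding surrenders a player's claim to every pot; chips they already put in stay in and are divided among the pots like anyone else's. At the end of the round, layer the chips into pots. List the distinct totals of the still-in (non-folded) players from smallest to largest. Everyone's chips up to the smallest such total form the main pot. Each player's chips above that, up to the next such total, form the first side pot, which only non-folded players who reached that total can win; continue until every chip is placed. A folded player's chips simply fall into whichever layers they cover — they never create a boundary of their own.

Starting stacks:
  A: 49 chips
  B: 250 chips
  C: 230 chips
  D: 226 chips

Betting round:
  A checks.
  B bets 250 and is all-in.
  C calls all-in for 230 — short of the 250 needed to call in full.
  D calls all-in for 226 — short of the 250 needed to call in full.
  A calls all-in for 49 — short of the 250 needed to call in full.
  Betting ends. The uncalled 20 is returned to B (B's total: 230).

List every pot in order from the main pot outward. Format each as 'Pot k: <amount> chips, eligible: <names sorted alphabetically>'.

Contributions (after 20 returned to B): A=49, B=230, C=230, D=226
Pot levels (distinct totals of non-folded players): 49, 226, 230
Layer 1-49: 49 each from A, B, C, D = 49*4 = 196 chips; eligible A, B, C, D
Layer 50-226: 177 each from B, C, D = 177*3 = 531 chips; eligible B, C, D
Layer 227-230: 4 each from B, C = 4*2 = 8 chips; eligible B, C

Pot 1: 196 chips, eligible: A, B, C, D
Pot 2: 531 chips, eligible: B, C, D
Pot 3: 8 chips, eligible: B, C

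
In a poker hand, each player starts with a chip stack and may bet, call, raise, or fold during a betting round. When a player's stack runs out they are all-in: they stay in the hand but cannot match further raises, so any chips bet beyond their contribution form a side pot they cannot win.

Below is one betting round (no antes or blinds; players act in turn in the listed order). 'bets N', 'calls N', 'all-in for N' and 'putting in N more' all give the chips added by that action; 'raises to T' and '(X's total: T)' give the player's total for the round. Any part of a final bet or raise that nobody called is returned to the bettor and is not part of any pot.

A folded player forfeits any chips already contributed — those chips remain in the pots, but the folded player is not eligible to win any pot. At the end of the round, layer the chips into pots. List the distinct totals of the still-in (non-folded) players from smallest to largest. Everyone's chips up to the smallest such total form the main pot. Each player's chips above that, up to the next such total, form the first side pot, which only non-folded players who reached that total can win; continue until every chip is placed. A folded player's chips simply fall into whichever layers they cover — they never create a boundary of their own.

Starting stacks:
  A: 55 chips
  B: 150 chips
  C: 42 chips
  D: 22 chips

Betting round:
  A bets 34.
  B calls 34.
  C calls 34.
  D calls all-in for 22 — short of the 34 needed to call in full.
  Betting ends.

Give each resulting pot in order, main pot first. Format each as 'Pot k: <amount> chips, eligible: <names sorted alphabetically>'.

Pot 1: 88 chips, eligible: A, B, C, D
Pot 2: 36 chips, eligible: A, B, C

Derivation:
Contributions: A=34, B=34, C=34, D=22
Pot levels (distinct totals of non-folded players): 22, 34
Layer 1-22: 22 each from A, B, C, D = 22*4 = 88 chips; eligible A, B, C, D
Layer 23-34: 12 each from A, B, C = 12*3 = 36 chips; eligible A, B, C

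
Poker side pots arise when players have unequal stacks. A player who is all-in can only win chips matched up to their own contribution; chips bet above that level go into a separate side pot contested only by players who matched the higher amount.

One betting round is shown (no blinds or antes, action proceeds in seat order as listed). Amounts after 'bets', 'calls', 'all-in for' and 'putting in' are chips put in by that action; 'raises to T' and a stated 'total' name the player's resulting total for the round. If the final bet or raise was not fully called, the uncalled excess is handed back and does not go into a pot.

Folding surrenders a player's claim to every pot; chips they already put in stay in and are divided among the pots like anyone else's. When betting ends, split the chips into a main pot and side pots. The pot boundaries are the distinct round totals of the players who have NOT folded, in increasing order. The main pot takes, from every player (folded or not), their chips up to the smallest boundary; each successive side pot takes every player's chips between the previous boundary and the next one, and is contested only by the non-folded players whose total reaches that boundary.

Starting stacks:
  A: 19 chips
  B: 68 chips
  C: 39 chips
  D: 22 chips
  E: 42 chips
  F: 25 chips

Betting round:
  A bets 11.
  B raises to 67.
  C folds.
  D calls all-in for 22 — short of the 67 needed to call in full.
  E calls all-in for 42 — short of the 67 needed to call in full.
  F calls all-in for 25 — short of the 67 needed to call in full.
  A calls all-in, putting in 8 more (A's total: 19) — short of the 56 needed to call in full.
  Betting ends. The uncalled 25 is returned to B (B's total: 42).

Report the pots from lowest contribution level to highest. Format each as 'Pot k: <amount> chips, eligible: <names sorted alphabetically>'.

Pot 1: 95 chips, eligible: A, B, D, E, F
Pot 2: 12 chips, eligible: B, D, E, F
Pot 3: 9 chips, eligible: B, E, F
Pot 4: 34 chips, eligible: B, E

Derivation:
Contributions (after 25 returned to B): A=19, B=42, D=22, E=42, F=25
Folded: C
Pot levels (distinct totals of non-folded players): 19, 22, 25, 42
Layer 1-19: 19 each from A, B, D, E, F = 19*5 = 95 chips; eligible A, B, D, E, F
Layer 20-22: 3 each from B, D, E, F = 3*4 = 12 chips; eligible B, D, E, F
Layer 23-25: 3 each from B, E, F = 3*3 = 9 chips; eligible B, E, F
Layer 26-42: 17 each from B, E = 17*2 = 34 chips; eligible B, E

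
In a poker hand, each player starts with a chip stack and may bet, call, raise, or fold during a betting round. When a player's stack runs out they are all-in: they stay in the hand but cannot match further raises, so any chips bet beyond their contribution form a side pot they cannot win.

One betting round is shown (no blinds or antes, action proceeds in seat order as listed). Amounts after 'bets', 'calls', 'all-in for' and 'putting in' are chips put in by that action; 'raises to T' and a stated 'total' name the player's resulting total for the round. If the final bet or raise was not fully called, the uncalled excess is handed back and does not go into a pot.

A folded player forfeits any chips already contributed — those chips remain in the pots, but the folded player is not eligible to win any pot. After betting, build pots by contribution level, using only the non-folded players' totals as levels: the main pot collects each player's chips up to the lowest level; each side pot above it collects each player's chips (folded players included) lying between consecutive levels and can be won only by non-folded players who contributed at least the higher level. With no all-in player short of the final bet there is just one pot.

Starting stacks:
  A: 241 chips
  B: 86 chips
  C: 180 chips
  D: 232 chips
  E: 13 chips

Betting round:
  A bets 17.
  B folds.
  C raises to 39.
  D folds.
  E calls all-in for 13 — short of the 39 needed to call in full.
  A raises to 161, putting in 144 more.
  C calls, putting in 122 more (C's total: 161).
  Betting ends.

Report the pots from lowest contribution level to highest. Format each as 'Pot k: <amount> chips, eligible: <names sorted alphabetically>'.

Pot 1: 39 chips, eligible: A, C, E
Pot 2: 296 chips, eligible: A, C

Derivation:
Contributions: A=161, C=161, E=13
Folded: B, D
Pot levels (distinct totals of non-folded players): 13, 161
Layer 1-13: 13 each from A, C, E = 13*3 = 39 chips; eligible A, C, E
Layer 14-161: 148 each from A, C = 148*2 = 296 chips; eligible A, C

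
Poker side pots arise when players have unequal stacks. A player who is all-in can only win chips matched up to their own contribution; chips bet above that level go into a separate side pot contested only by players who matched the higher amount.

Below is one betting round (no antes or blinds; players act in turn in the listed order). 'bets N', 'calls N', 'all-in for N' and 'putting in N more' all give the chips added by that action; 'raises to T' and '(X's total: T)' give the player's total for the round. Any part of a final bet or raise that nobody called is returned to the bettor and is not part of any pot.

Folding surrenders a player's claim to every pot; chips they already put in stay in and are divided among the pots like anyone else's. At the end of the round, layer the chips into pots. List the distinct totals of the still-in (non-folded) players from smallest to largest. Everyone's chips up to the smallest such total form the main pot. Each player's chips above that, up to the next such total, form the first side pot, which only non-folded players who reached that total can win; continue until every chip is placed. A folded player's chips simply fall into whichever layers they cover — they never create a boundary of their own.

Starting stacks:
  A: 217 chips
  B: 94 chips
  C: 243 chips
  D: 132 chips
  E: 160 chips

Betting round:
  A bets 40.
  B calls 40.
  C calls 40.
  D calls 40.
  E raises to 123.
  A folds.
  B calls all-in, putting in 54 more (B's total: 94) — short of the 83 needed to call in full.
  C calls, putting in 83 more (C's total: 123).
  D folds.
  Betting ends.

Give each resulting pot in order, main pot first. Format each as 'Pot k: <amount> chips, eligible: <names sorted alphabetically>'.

Contributions: A=40, B=94, C=123, D=40, E=123
Folded: A, D
Pot levels (distinct totals of non-folded players): 94, 123
Layer 1-94: A 40 + B 94 + C 94 + D 40 + E 94 = 362 chips; eligible B, C, E
Layer 95-123: 29 each from C, E = 29*2 = 58 chips; eligible C, E

Pot 1: 362 chips, eligible: B, C, E
Pot 2: 58 chips, eligible: C, E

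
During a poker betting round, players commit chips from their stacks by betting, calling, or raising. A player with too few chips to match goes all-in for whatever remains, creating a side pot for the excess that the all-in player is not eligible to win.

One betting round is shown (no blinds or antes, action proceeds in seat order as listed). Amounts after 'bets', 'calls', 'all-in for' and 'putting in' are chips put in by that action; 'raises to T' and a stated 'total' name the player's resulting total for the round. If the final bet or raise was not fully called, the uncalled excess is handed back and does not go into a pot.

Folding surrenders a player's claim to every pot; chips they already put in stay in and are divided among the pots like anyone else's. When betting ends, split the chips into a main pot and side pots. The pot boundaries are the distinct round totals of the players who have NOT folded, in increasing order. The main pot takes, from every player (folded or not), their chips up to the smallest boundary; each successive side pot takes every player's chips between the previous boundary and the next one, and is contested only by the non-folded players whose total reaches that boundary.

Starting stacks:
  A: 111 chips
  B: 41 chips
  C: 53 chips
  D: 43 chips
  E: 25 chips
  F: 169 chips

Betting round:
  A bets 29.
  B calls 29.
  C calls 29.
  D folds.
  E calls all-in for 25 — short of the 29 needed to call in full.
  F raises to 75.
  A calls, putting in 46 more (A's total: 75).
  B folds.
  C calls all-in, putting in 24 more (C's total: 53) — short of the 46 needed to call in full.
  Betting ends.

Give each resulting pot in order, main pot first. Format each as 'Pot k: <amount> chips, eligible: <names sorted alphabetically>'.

Contributions: A=75, B=29, C=53, E=25, F=75
Folded: B, D
Pot levels (distinct totals of non-folded players): 25, 53, 75
Layer 1-25: 25 each from A, B, C, E, F = 25*5 = 125 chips; eligible A, C, E, F
Layer 26-53: A 28 + B 4 + C 28 + F 28 = 88 chips; eligible A, C, F
Layer 54-75: 22 each from A, F = 22*2 = 44 chips; eligible A, F

Pot 1: 125 chips, eligible: A, C, E, F
Pot 2: 88 chips, eligible: A, C, F
Pot 3: 44 chips, eligible: A, F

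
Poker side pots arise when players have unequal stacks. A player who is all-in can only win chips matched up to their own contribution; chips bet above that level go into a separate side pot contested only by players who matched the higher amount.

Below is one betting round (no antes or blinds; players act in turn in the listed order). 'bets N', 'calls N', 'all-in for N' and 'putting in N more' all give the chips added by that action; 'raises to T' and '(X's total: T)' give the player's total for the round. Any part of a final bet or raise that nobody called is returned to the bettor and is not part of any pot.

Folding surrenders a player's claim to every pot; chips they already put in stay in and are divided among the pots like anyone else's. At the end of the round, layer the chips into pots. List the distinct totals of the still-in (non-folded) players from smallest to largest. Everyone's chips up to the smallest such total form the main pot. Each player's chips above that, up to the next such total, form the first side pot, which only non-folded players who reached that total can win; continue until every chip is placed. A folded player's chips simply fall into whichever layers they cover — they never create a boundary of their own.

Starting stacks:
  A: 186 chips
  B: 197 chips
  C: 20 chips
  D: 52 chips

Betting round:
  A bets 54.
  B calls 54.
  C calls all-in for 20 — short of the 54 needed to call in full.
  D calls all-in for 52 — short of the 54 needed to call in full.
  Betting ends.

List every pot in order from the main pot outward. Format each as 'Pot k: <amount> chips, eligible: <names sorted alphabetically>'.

Pot 1: 80 chips, eligible: A, B, C, D
Pot 2: 96 chips, eligible: A, B, D
Pot 3: 4 chips, eligible: A, B

Derivation:
Contributions: A=54, B=54, C=20, D=52
Pot levels (distinct totals of non-folded players): 20, 52, 54
Layer 1-20: 20 each from A, B, C, D = 20*4 = 80 chips; eligible A, B, C, D
Layer 21-52: 32 each from A, B, D = 32*3 = 96 chips; eligible A, B, D
Layer 53-54: 2 each from A, B = 2*2 = 4 chips; eligible A, B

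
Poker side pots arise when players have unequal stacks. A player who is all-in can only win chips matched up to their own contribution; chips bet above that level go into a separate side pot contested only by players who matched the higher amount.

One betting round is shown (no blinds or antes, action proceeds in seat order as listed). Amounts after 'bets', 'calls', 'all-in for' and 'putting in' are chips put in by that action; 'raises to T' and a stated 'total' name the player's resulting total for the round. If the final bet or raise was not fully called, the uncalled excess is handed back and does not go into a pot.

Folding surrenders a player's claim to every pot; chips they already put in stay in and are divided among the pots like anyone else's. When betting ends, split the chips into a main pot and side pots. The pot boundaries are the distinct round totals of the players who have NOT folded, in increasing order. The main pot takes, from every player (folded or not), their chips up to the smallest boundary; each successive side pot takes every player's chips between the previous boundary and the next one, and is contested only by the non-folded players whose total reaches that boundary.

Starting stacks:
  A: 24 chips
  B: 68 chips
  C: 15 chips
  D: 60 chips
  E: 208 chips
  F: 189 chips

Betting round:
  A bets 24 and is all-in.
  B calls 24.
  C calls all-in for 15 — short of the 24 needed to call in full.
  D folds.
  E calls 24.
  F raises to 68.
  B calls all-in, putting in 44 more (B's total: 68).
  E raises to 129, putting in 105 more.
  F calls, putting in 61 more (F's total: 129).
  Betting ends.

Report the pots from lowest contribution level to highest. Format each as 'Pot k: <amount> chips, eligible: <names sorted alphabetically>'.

Pot 1: 75 chips, eligible: A, B, C, E, F
Pot 2: 36 chips, eligible: A, B, E, F
Pot 3: 132 chips, eligible: B, E, F
Pot 4: 122 chips, eligible: E, F

Derivation:
Contributions: A=24, B=68, C=15, E=129, F=129
Folded: D
Pot levels (distinct totals of non-folded players): 15, 24, 68, 129
Layer 1-15: 15 each from A, B, C, E, F = 15*5 = 75 chips; eligible A, B, C, E, F
Layer 16-24: 9 each from A, B, E, F = 9*4 = 36 chips; eligible A, B, E, F
Layer 25-68: 44 each from B, E, F = 44*3 = 132 chips; eligible B, E, F
Layer 69-129: 61 each from E, F = 61*2 = 122 chips; eligible E, F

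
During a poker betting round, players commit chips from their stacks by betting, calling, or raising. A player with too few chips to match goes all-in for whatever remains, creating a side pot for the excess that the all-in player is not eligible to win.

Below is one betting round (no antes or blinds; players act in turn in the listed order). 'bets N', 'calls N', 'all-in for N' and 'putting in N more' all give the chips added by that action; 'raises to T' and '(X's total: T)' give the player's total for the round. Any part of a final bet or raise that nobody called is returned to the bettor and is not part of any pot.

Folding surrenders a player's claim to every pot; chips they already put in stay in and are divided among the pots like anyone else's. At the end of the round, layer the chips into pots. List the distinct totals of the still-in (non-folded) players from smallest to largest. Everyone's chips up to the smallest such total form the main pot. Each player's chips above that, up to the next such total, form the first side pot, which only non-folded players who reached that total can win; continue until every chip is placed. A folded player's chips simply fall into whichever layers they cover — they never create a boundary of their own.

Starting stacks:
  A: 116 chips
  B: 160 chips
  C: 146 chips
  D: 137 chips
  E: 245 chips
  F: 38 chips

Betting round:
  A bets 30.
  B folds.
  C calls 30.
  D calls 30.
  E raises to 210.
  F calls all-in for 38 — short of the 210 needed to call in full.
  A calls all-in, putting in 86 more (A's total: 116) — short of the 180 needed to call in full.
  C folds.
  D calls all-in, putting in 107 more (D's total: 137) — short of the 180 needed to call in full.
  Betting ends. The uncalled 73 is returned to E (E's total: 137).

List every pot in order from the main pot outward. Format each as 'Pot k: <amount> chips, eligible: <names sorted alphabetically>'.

Pot 1: 182 chips, eligible: A, D, E, F
Pot 2: 234 chips, eligible: A, D, E
Pot 3: 42 chips, eligible: D, E

Derivation:
Contributions (after 73 returned to E): A=116, C=30, D=137, E=137, F=38
Folded: B, C
Pot levels (distinct totals of non-folded players): 38, 116, 137
Layer 1-38: A 38 + C 30 + D 38 + E 38 + F 38 = 182 chips; eligible A, D, E, F
Layer 39-116: 78 each from A, D, E = 78*3 = 234 chips; eligible A, D, E
Layer 117-137: 21 each from D, E = 21*2 = 42 chips; eligible D, E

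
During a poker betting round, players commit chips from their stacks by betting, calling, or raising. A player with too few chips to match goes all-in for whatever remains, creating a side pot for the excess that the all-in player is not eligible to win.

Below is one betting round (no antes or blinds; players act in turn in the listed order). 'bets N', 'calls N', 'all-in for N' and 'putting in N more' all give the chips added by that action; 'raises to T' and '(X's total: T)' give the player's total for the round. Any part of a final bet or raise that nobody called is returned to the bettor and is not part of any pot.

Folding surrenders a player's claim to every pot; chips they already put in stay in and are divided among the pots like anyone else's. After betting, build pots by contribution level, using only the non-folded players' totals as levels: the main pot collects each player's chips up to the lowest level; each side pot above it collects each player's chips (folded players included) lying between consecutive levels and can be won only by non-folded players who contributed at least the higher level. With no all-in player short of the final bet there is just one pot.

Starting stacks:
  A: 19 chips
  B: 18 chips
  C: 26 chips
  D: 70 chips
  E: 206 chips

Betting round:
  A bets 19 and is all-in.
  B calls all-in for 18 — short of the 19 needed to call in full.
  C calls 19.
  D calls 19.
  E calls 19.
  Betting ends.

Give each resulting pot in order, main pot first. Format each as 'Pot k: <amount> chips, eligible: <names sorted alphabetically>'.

Pot 1: 90 chips, eligible: A, B, C, D, E
Pot 2: 4 chips, eligible: A, C, D, E

Derivation:
Contributions: A=19, B=18, C=19, D=19, E=19
Pot levels (distinct totals of non-folded players): 18, 19
Layer 1-18: 18 each from A, B, C, D, E = 18*5 = 90 chips; eligible A, B, C, D, E
Layer 19-19: 1 each from A, C, D, E = 1*4 = 4 chips; eligible A, C, D, E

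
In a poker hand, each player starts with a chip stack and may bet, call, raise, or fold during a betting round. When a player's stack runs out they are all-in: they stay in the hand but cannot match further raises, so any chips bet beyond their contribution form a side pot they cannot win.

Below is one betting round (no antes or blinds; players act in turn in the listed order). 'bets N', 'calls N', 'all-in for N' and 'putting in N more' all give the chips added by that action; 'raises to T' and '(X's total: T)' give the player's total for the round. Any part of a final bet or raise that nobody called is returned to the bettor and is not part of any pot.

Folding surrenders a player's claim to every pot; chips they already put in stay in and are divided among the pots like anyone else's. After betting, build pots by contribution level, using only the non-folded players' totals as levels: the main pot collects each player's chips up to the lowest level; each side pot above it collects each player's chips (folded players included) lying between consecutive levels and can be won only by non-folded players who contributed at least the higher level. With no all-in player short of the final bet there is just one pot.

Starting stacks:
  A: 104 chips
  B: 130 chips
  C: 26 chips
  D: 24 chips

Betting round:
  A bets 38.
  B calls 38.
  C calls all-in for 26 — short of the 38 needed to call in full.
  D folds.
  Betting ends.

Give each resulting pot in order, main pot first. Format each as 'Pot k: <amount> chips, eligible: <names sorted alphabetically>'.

Pot 1: 78 chips, eligible: A, B, C
Pot 2: 24 chips, eligible: A, B

Derivation:
Contributions: A=38, B=38, C=26
Folded: D
Pot levels (distinct totals of non-folded players): 26, 38
Layer 1-26: 26 each from A, B, C = 26*3 = 78 chips; eligible A, B, C
Layer 27-38: 12 each from A, B = 12*2 = 24 chips; eligible A, B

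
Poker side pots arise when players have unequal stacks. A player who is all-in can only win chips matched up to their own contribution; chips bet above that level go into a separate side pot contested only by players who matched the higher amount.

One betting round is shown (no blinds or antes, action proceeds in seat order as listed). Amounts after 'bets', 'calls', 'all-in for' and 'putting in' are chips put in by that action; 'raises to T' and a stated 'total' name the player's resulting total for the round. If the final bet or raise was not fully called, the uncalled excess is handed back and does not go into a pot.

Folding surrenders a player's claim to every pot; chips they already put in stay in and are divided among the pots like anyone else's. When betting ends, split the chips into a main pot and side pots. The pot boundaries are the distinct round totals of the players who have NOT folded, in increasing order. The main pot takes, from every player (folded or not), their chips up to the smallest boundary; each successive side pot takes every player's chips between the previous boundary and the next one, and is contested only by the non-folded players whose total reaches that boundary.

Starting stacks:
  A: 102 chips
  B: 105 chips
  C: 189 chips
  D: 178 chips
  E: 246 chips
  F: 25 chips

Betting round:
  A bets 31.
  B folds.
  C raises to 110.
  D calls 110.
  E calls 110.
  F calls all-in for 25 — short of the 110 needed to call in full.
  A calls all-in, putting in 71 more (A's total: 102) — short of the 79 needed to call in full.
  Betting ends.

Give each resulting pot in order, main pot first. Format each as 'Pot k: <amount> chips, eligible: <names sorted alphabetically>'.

Contributions: A=102, C=110, D=110, E=110, F=25
Folded: B
Pot levels (distinct totals of non-folded players): 25, 102, 110
Layer 1-25: 25 each from A, C, D, E, F = 25*5 = 125 chips; eligible A, C, D, E, F
Layer 26-102: 77 each from A, C, D, E = 77*4 = 308 chips; eligible A, C, D, E
Layer 103-110: 8 each from C, D, E = 8*3 = 24 chips; eligible C, D, E

Pot 1: 125 chips, eligible: A, C, D, E, F
Pot 2: 308 chips, eligible: A, C, D, E
Pot 3: 24 chips, eligible: C, D, E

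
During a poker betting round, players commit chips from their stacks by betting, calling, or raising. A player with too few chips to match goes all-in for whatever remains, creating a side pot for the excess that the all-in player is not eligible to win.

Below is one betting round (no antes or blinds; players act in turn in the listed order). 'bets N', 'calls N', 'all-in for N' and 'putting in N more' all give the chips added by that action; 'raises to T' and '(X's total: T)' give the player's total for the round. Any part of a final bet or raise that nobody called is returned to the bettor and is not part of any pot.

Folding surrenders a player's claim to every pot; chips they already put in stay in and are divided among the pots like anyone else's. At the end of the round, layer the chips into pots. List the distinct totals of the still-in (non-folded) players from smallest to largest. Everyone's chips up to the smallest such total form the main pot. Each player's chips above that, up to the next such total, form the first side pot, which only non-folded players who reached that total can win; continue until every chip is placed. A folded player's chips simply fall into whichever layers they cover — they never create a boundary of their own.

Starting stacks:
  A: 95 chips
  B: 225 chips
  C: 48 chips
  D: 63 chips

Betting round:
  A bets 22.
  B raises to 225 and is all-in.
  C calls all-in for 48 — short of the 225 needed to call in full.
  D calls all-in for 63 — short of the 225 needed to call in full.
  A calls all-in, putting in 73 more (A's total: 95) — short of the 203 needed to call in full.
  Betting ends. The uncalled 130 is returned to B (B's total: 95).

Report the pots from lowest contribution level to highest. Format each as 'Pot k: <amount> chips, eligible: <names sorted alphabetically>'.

Contributions (after 130 returned to B): A=95, B=95, C=48, D=63
Pot levels (distinct totals of non-folded players): 48, 63, 95
Layer 1-48: 48 each from A, B, C, D = 48*4 = 192 chips; eligible A, B, C, D
Layer 49-63: 15 each from A, B, D = 15*3 = 45 chips; eligible A, B, D
Layer 64-95: 32 each from A, B = 32*2 = 64 chips; eligible A, B

Pot 1: 192 chips, eligible: A, B, C, D
Pot 2: 45 chips, eligible: A, B, D
Pot 3: 64 chips, eligible: A, B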